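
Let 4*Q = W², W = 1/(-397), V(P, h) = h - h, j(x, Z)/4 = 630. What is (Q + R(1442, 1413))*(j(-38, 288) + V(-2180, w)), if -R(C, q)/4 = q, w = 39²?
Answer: -2244831290730/157609 ≈ -1.4243e+7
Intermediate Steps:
w = 1521
j(x, Z) = 2520 (j(x, Z) = 4*630 = 2520)
R(C, q) = -4*q
V(P, h) = 0
W = -1/397 ≈ -0.0025189
Q = 1/630436 (Q = (-1/397)²/4 = (¼)*(1/157609) = 1/630436 ≈ 1.5862e-6)
(Q + R(1442, 1413))*(j(-38, 288) + V(-2180, w)) = (1/630436 - 4*1413)*(2520 + 0) = (1/630436 - 5652)*2520 = -3563224271/630436*2520 = -2244831290730/157609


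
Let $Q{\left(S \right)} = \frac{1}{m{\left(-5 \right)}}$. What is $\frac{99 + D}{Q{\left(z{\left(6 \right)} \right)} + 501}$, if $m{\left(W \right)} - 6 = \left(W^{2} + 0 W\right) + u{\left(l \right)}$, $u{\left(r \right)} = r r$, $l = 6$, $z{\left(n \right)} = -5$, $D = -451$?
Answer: $- \frac{737}{1049} \approx -0.70257$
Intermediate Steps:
$u{\left(r \right)} = r^{2}$
$m{\left(W \right)} = 42 + W^{2}$ ($m{\left(W \right)} = 6 + \left(\left(W^{2} + 0 W\right) + 6^{2}\right) = 6 + \left(\left(W^{2} + 0\right) + 36\right) = 6 + \left(W^{2} + 36\right) = 6 + \left(36 + W^{2}\right) = 42 + W^{2}$)
$Q{\left(S \right)} = \frac{1}{67}$ ($Q{\left(S \right)} = \frac{1}{42 + \left(-5\right)^{2}} = \frac{1}{42 + 25} = \frac{1}{67}$)
$\frac{99 + D}{Q{\left(z{\left(6 \right)} \right)} + 501} = \frac{99 - 451}{\frac{1}{67} + 501} = - \frac{352}{\frac{33568}{67}} = \left(-352\right) \frac{67}{33568} = - \frac{737}{1049}$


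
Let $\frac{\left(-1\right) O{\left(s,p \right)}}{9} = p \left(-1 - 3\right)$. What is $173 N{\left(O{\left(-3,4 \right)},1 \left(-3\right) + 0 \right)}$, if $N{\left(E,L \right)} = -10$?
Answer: $-1730$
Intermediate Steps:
$O{\left(s,p \right)} = 36 p$ ($O{\left(s,p \right)} = - 9 p \left(-1 - 3\right) = - 9 p \left(-4\right) = - 9 \left(- 4 p\right) = 36 p$)
$173 N{\left(O{\left(-3,4 \right)},1 \left(-3\right) + 0 \right)} = 173 \left(-10\right) = -1730$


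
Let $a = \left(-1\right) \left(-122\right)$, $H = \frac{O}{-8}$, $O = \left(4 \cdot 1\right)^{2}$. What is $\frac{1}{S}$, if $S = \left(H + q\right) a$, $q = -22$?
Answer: $- \frac{1}{2928} \approx -0.00034153$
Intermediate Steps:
$O = 16$ ($O = 4^{2} = 16$)
$H = -2$ ($H = \frac{16}{-8} = 16 \left(- \frac{1}{8}\right) = -2$)
$a = 122$
$S = -2928$ ($S = \left(-2 - 22\right) 122 = \left(-24\right) 122 = -2928$)
$\frac{1}{S} = \frac{1}{-2928} = - \frac{1}{2928}$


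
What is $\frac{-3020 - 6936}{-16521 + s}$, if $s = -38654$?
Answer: $\frac{9956}{55175} \approx 0.18044$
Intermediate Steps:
$\frac{-3020 - 6936}{-16521 + s} = \frac{-3020 - 6936}{-16521 - 38654} = - \frac{9956}{-55175} = \left(-9956\right) \left(- \frac{1}{55175}\right) = \frac{9956}{55175}$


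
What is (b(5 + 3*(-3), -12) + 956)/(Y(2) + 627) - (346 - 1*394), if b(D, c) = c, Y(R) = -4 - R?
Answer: 30752/621 ≈ 49.520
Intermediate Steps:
(b(5 + 3*(-3), -12) + 956)/(Y(2) + 627) - (346 - 1*394) = (-12 + 956)/((-4 - 1*2) + 627) - (346 - 1*394) = 944/((-4 - 2) + 627) - (346 - 394) = 944/(-6 + 627) - 1*(-48) = 944/621 + 48 = 30752/621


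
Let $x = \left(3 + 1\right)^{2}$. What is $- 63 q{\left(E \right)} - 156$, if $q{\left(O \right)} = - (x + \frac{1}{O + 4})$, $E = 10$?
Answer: $\frac{1713}{2} \approx 856.5$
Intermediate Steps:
$x = 16$ ($x = 4^{2} = 16$)
$q{\left(O \right)} = -16 - \frac{1}{4 + O}$ ($q{\left(O \right)} = - (16 + \frac{1}{O + 4}) = - (16 + \frac{1}{4 + O}) = -16 - \frac{1}{4 + O}$)
$- 63 q{\left(E \right)} - 156 = - 63 \frac{-65 - 160}{4 + 10} - 156 = - 63 \frac{-65 - 160}{14} - 156 = - 63 \cdot \frac{1}{14} \left(-225\right) - 156 = \left(-63\right) \left(- \frac{225}{14}\right) - 156 = \frac{2025}{2} - 156 = \frac{1713}{2}$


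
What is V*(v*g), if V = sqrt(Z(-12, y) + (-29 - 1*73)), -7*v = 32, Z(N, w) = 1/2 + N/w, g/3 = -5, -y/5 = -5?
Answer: 48*I*sqrt(10198)/7 ≈ 692.47*I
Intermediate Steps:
y = 25 (y = -5*(-5) = 25)
g = -15 (g = 3*(-5) = -15)
Z(N, w) = 1/2 + N/w (Z(N, w) = 1*(1/2) + N/w = 1/2 + N/w)
v = -32/7 (v = -1/7*32 = -32/7 ≈ -4.5714)
V = I*sqrt(10198)/10 (V = sqrt((-12 + (1/2)*25)/25 + (-29 - 1*73)) = sqrt((-12 + 25/2)/25 + (-29 - 73)) = sqrt((1/25)*(1/2) - 102) = sqrt(1/50 - 102) = sqrt(-5099/50) = I*sqrt(10198)/10 ≈ 10.099*I)
V*(v*g) = (I*sqrt(10198)/10)*(-32/7*(-15)) = (I*sqrt(10198)/10)*(480/7) = 48*I*sqrt(10198)/7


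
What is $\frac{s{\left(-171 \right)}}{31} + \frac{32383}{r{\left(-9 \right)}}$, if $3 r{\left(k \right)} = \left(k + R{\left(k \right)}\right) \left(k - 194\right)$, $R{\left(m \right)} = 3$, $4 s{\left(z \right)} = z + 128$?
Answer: $\frac{1999017}{25172} \approx 79.414$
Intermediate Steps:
$s{\left(z \right)} = 32 + \frac{z}{4}$ ($s{\left(z \right)} = \frac{z + 128}{4} = \frac{128 + z}{4} = 32 + \frac{z}{4}$)
$r{\left(k \right)} = \frac{\left(-194 + k\right) \left(3 + k\right)}{3}$ ($r{\left(k \right)} = \frac{\left(k + 3\right) \left(k - 194\right)}{3} = \frac{\left(3 + k\right) \left(-194 + k\right)}{3} = \frac{\left(-194 + k\right) \left(3 + k\right)}{3}$)
$\frac{s{\left(-171 \right)}}{31} + \frac{32383}{r{\left(-9 \right)}} = \frac{32 + \frac{1}{4} \left(-171\right)}{31} + \frac{32383}{-194 - -573 + \frac{\left(-9\right)^{2}}{3}} = \left(32 - \frac{171}{4}\right) \frac{1}{31} + \frac{32383}{-194 + 573 + \frac{1}{3} \cdot 81} = \left(- \frac{43}{4}\right) \frac{1}{31} + \frac{32383}{-194 + 573 + 27} = - \frac{43}{124} + \frac{32383}{406} = \frac{1999017}{25172}$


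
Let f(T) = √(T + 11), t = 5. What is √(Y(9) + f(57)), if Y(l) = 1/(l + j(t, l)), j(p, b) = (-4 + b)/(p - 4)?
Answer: √(14 + 392*√17)/14 ≈ 2.8840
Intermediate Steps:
j(p, b) = (-4 + b)/(-4 + p)
f(T) = √(11 + T)
Y(l) = 1/(-4 + 2*l) (Y(l) = 1/(l + (-4 + l)/(-4 + 5)) = 1/(l + (-4 + l)/1) = 1/(l + 1*(-4 + l)) = 1/(l + (-4 + l)) = 1/(-4 + 2*l))
√(Y(9) + f(57)) = √(1/(2*(-2 + 9)) + √(11 + 57)) = √((½)/7 + √68) = √((½)*(⅐) + 2*√17) = √(1/14 + 2*√17)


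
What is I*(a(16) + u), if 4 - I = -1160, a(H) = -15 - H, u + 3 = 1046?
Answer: 1177968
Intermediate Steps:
u = 1043 (u = -3 + 1046 = 1043)
I = 1164 (I = 4 - 1*(-1160) = 4 + 1160 = 1164)
I*(a(16) + u) = 1164*((-15 - 1*16) + 1043) = 1164*((-15 - 16) + 1043) = 1164*(-31 + 1043) = 1164*1012 = 1177968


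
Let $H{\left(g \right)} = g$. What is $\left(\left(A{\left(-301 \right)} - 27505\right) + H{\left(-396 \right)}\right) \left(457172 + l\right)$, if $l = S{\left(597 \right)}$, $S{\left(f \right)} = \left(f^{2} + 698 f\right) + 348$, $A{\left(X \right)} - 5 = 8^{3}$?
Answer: $-33699708840$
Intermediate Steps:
$A{\left(X \right)} = 517$ ($A{\left(X \right)} = 5 + 8^{3} = 5 + 512 = 517$)
$S{\left(f \right)} = 348 + f^{2} + 698 f$
$l = 773463$ ($l = 348 + 597^{2} + 698 \cdot 597 = 348 + 356409 + 416706 = 773463$)
$\left(\left(A{\left(-301 \right)} - 27505\right) + H{\left(-396 \right)}\right) \left(457172 + l\right) = \left(\left(517 - 27505\right) - 396\right) \left(457172 + 773463\right) = \left(\left(517 - 27505\right) - 396\right) 1230635 = \left(-26988 - 396\right) 1230635 = \left(-27384\right) 1230635 = -33699708840$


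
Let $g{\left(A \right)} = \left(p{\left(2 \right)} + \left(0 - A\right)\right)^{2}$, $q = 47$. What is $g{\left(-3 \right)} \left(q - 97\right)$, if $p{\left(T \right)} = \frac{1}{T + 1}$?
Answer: $- \frac{5000}{9} \approx -555.56$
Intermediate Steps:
$p{\left(T \right)} = \frac{1}{1 + T}$
$g{\left(A \right)} = \left(\frac{1}{3} - A\right)^{2}$ ($g{\left(A \right)} = \left(\frac{1}{1 + 2} + \left(0 - A\right)\right)^{2} = \left(\frac{1}{3} - A\right)^{2}$)
$g{\left(-3 \right)} \left(q - 97\right) = \frac{\left(-1 + 3 \left(-3\right)\right)^{2}}{9} \left(47 - 97\right) = \frac{\left(-1 - 9\right)^{2}}{9} \left(-50\right) = \frac{\left(-10\right)^{2}}{9} \left(-50\right) = \frac{1}{9} \cdot 100 \left(-50\right) = \frac{100}{9} \left(-50\right) = - \frac{5000}{9}$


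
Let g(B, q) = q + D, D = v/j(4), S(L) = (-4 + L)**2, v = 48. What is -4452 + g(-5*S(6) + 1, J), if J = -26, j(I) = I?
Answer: -4466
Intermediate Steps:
D = 12 (D = 48/4 = 48*(1/4) = 12)
g(B, q) = 12 + q (g(B, q) = q + 12 = 12 + q)
-4452 + g(-5*S(6) + 1, J) = -4452 + (12 - 26) = -4452 - 14 = -4466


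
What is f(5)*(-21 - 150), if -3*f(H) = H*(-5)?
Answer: -1425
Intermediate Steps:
f(H) = 5*H/3 (f(H) = -H*(-5)/3 = -(-5)*H/3 = 5*H/3)
f(5)*(-21 - 150) = ((5/3)*5)*(-21 - 150) = (25/3)*(-171) = -1425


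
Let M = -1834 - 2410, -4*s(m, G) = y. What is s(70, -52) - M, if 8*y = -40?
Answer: 16981/4 ≈ 4245.3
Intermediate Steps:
y = -5 (y = (⅛)*(-40) = -5)
s(m, G) = 5/4 (s(m, G) = -¼*(-5) = 5/4)
M = -4244
s(70, -52) - M = 5/4 - 1*(-4244) = 5/4 + 4244 = 16981/4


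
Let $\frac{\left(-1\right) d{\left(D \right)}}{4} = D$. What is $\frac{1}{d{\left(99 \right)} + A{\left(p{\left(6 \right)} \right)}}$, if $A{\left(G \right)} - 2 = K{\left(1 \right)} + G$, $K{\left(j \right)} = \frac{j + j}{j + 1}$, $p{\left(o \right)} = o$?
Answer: $- \frac{1}{387} \approx -0.002584$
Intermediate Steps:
$d{\left(D \right)} = - 4 D$
$K{\left(j \right)} = \frac{2 j}{1 + j}$
$A{\left(G \right)} = 3 + G$ ($A{\left(G \right)} = 2 + \left(2 \cdot 1 \frac{1}{1 + 1} + G\right) = 2 + \left(2 \cdot 1 \cdot \frac{1}{2} + G\right) = 2 + \left(1 + G\right) = 3 + G$)
$\frac{1}{d{\left(99 \right)} + A{\left(p{\left(6 \right)} \right)}} = \frac{1}{\left(-4\right) 99 + \left(3 + 6\right)} = \frac{1}{-396 + 9} = \frac{1}{-387} = - \frac{1}{387}$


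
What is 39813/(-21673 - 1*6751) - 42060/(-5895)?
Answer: 64054387/11170632 ≈ 5.7342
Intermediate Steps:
39813/(-21673 - 1*6751) - 42060/(-5895) = 39813/(-21673 - 6751) - 42060*(-1/5895) = 39813/(-28424) + 2804/393 = 39813*(-1/28424) + 2804/393 = -39813/28424 + 2804/393 = 64054387/11170632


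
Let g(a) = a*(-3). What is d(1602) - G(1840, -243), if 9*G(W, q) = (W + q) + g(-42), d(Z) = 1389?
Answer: 10778/9 ≈ 1197.6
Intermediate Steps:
g(a) = -3*a
G(W, q) = 14 + W/9 + q/9 (G(W, q) = ((W + q) - 3*(-42))/9 = ((W + q) + 126)/9 = (126 + W + q)/9 = 14 + W/9 + q/9)
d(1602) - G(1840, -243) = 1389 - (14 + (⅑)*1840 + (⅑)*(-243)) = 1389 - (14 + 1840/9 - 27) = 1389 - 1*1723/9 = 1389 - 1723/9 = 10778/9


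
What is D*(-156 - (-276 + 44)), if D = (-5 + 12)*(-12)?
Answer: -6384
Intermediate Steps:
D = -84 (D = 7*(-12) = -84)
D*(-156 - (-276 + 44)) = -84*(-156 - (-276 + 44)) = -84*(-156 - 1*(-232)) = -84*(-156 + 232) = -84*76 = -6384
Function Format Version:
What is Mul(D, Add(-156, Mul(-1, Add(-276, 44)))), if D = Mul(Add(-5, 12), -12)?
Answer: -6384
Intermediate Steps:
D = -84 (D = Mul(7, -12) = -84)
Mul(D, Add(-156, Mul(-1, Add(-276, 44)))) = Mul(-84, Add(-156, Mul(-1, Add(-276, 44)))) = Mul(-84, Add(-156, Mul(-1, -232))) = Mul(-84, Add(-156, 232)) = Mul(-84, 76) = -6384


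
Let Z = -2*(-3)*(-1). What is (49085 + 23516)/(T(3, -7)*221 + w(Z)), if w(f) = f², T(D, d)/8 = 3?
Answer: 72601/5340 ≈ 13.596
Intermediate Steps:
Z = -6 (Z = 6*(-1) = -6)
T(D, d) = 24 (T(D, d) = 8*3 = 24)
(49085 + 23516)/(T(3, -7)*221 + w(Z)) = (49085 + 23516)/(24*221 + (-6)²) = 72601/(5304 + 36) = 72601/5340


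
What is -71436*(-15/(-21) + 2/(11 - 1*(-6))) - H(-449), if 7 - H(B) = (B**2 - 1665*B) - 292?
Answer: 105845389/119 ≈ 8.8946e+5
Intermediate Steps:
H(B) = 299 - B**2 + 1665*B (H(B) = 7 - ((B**2 - 1665*B) - 292) = 7 - (-292 + B**2 - 1665*B) = 7 + (292 - B**2 + 1665*B) = 299 - B**2 + 1665*B)
-71436*(-15/(-21) + 2/(11 - 1*(-6))) - H(-449) = -71436*(-15/(-21) + 2/(11 - 1*(-6))) - (299 - 1*(-449)**2 + 1665*(-449)) = -71436*(-15*(-1/21) + 2/(11 + 6)) - (299 - 1*201601 - 747585) = -71436*(5/7 + 2/17) - (299 - 201601 - 747585) = -71436*(5/7 + 2*(1/17)) - 1*(-948887) = -71436*(5/7 + 2/17) + 948887 = -71436*99/119 + 948887 = -7072164/119 + 948887 = 105845389/119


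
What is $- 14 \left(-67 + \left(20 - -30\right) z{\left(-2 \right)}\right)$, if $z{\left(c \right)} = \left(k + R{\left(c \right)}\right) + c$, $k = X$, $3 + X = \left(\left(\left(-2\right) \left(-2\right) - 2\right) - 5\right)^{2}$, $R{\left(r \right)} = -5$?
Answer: $1638$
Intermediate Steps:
$X = 6$ ($X = -3 + \left(\left(\left(-2\right) \left(-2\right) - 2\right) - 5\right)^{2} = -3 + \left(\left(4 - 2\right) - 5\right)^{2} = -3 + \left(2 - 5\right)^{2} = -3 + \left(-3\right)^{2} = -3 + 9 = 6$)
$k = 6$
$z{\left(c \right)} = 1 + c$ ($z{\left(c \right)} = \left(6 - 5\right) + c = 1 + c$)
$- 14 \left(-67 + \left(20 - -30\right) z{\left(-2 \right)}\right) = - 14 \left(-67 + \left(20 - -30\right) \left(1 - 2\right)\right) = - 14 \left(-67 + \left(20 + 30\right) \left(-1\right)\right) = - 14 \left(-67 + 50 \left(-1\right)\right) = - 14 \left(-67 - 50\right) = \left(-14\right) \left(-117\right) = 1638$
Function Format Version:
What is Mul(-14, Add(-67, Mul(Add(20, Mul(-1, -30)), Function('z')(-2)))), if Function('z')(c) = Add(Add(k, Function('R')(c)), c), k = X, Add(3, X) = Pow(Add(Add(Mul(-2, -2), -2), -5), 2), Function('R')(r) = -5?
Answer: 1638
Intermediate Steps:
X = 6 (X = Add(-3, Pow(Add(Add(Mul(-2, -2), -2), -5), 2)) = Add(-3, Pow(Add(Add(4, -2), -5), 2)) = Add(-3, Pow(Add(2, -5), 2)) = Add(-3, Pow(-3, 2)) = Add(-3, 9) = 6)
k = 6
Function('z')(c) = Add(1, c) (Function('z')(c) = Add(Add(6, -5), c) = Add(1, c))
Mul(-14, Add(-67, Mul(Add(20, Mul(-1, -30)), Function('z')(-2)))) = Mul(-14, Add(-67, Mul(Add(20, Mul(-1, -30)), Add(1, -2)))) = Mul(-14, Add(-67, Mul(Add(20, 30), -1))) = Mul(-14, Add(-67, Mul(50, -1))) = Mul(-14, Add(-67, -50)) = Mul(-14, -117) = 1638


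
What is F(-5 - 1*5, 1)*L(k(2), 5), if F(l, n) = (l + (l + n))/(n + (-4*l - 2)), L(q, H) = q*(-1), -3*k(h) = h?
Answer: -38/117 ≈ -0.32479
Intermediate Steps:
k(h) = -h/3
L(q, H) = -q
F(l, n) = (n + 2*l)/(-2 + n - 4*l) (F(l, n) = (n + 2*l)/(n + (-2 - 4*l)) = (n + 2*l)/(-2 + n - 4*l))
F(-5 - 1*5, 1)*L(k(2), 5) = ((-1*1 - 2*(-5 - 1*5))/(2 - 1*1 + 4*(-5 - 1*5)))*(-(-1)*2/3) = ((-1 - 2*(-5 - 5))/(2 - 1 + 4*(-5 - 5)))*(-1*(-⅔)) = ((-1 - 2*(-10))/(2 - 1 + 4*(-10)))*(⅔) = ((-1 + 20)/(2 - 1 - 40))*(⅔) = (19/(-39))*(⅔) = -1/39*19*(⅔) = -19/39*⅔ = -38/117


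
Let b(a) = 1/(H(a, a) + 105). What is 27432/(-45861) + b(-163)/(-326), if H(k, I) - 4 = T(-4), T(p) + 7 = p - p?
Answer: -304071575/508323324 ≈ -0.59819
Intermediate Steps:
T(p) = -7 (T(p) = -7 + (p - p) = -7 + 0 = -7)
H(k, I) = -3 (H(k, I) = 4 - 7 = -3)
b(a) = 1/102 (b(a) = 1/(-3 + 105) = 1/102)
27432/(-45861) + b(-163)/(-326) = 27432/(-45861) + (1/102)/(-326) = 27432*(-1/45861) + (1/102)*(-1/326) = -9144/15287 - 1/33252 = -304071575/508323324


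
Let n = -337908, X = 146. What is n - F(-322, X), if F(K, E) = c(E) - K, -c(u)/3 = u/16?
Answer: -2705621/8 ≈ -3.3820e+5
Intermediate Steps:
c(u) = -3*u/16
F(K, E) = -K - 3*E/16 (F(K, E) = -3*E/16 - K = -K - 3*E/16)
n - F(-322, X) = -337908 - (-1*(-322) - 3/16*146) = -337908 - (322 - 219/8) = -337908 - 1*2357/8 = -337908 - 2357/8 = -2705621/8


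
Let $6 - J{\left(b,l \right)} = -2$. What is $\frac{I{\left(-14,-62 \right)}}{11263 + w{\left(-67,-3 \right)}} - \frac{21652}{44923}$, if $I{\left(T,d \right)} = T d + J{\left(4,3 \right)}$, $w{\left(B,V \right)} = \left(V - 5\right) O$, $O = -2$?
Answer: $- \frac{204860360}{506686517} \approx -0.40431$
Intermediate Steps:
$J{\left(b,l \right)} = 8$ ($J{\left(b,l \right)} = 6 - -2 = 6 + 2 = 8$)
$w{\left(B,V \right)} = 10 - 2 V$ ($w{\left(B,V \right)} = \left(V - 5\right) \left(-2\right) = \left(-5 + V\right) \left(-2\right) = 10 - 2 V$)
$I{\left(T,d \right)} = 8 + T d$ ($I{\left(T,d \right)} = T d + 8 = 8 + T d$)
$\frac{I{\left(-14,-62 \right)}}{11263 + w{\left(-67,-3 \right)}} - \frac{21652}{44923} = \frac{8 - -868}{11263 + \left(10 - -6\right)} - \frac{21652}{44923} = \frac{8 + 868}{11263 + \left(10 + 6\right)} - \frac{21652}{44923} = \frac{876}{11263 + 16} - \frac{21652}{44923} = \frac{876}{11279} - \frac{21652}{44923} = - \frac{204860360}{506686517}$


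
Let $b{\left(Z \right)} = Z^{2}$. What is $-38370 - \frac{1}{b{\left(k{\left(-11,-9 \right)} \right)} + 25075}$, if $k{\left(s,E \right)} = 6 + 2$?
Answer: $- \frac{964583431}{25139} \approx -38370.0$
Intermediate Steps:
$k{\left(s,E \right)} = 8$
$-38370 - \frac{1}{b{\left(k{\left(-11,-9 \right)} \right)} + 25075} = -38370 - \frac{1}{8^{2} + 25075} = -38370 - \frac{1}{64 + 25075} = -38370 - \frac{1}{25139} = - \frac{964583431}{25139}$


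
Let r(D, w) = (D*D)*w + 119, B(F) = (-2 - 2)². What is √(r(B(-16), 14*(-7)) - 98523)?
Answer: 2*I*√30873 ≈ 351.41*I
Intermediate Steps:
B(F) = 16 (B(F) = (-4)² = 16)
r(D, w) = 119 + w*D² (r(D, w) = D²*w + 119 = w*D² + 119 = 119 + w*D²)
√(r(B(-16), 14*(-7)) - 98523) = √((119 + (14*(-7))*16²) - 98523) = √((119 - 98*256) - 98523) = √((119 - 25088) - 98523) = √(-24969 - 98523) = √(-123492) = 2*I*√30873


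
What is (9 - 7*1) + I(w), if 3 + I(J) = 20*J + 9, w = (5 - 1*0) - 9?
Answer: -72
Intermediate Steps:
w = -4 (w = (5 + 0) - 9 = 5 - 9 = -4)
I(J) = 6 + 20*J (I(J) = -3 + (20*J + 9) = -3 + (9 + 20*J) = 6 + 20*J)
(9 - 7*1) + I(w) = (9 - 7*1) + (6 + 20*(-4)) = (9 - 7) + (6 - 80) = 2 - 74 = -72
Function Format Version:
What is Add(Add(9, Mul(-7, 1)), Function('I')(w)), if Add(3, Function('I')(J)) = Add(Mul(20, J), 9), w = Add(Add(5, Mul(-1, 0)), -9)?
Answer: -72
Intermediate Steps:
w = -4 (w = Add(Add(5, 0), -9) = Add(5, -9) = -4)
Function('I')(J) = Add(6, Mul(20, J)) (Function('I')(J) = Add(-3, Add(Mul(20, J), 9)) = Add(-3, Add(9, Mul(20, J))) = Add(6, Mul(20, J)))
Add(Add(9, Mul(-7, 1)), Function('I')(w)) = Add(Add(9, Mul(-7, 1)), Add(6, Mul(20, -4))) = Add(Add(9, -7), Add(6, -80)) = Add(2, -74) = -72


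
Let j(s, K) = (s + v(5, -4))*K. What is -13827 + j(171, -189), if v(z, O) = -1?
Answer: -45957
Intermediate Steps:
j(s, K) = K*(-1 + s) (j(s, K) = (s - 1)*K = (-1 + s)*K = K*(-1 + s))
-13827 + j(171, -189) = -13827 - 189*(-1 + 171) = -13827 - 189*170 = -13827 - 32130 = -45957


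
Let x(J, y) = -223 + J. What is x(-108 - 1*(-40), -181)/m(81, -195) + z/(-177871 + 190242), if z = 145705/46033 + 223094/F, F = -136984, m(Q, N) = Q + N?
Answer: 1891806898692837/741084167179564 ≈ 2.5528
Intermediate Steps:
m(Q, N) = N + Q
z = 4844783809/3152892236 (z = 145705/46033 + 223094/(-136984) = 145705*(1/46033) + 223094*(-1/136984) = 145705/46033 - 111547/68492 = 4844783809/3152892236 ≈ 1.5366)
x(-108 - 1*(-40), -181)/m(81, -195) + z/(-177871 + 190242) = (-223 + (-108 - 1*(-40)))/(-195 + 81) + 4844783809/(3152892236*(-177871 + 190242)) = (-223 + (-108 + 40))/(-114) + (4844783809/3152892236)/12371 = (-223 - 68)*(-1/114) + (4844783809/3152892236)*(1/12371) = -291*(-1/114) + 4844783809/39004429851556 = 97/38 + 4844783809/39004429851556 = 1891806898692837/741084167179564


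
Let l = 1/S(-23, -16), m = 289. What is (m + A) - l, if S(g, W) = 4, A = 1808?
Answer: 8387/4 ≈ 2096.8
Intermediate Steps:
l = ¼ (l = 1/4 = ¼ ≈ 0.25000)
(m + A) - l = (289 + 1808) - 1*¼ = 2097 - ¼ = 8387/4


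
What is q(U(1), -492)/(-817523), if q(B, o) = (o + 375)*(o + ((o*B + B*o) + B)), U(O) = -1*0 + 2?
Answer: -287586/817523 ≈ -0.35178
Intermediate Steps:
U(O) = 2 (U(O) = 0 + 2 = 2)
q(B, o) = (375 + o)*(B + o + 2*B*o) (q(B, o) = (375 + o)*(o + ((B*o + B*o) + B)) = (375 + o)*(o + (2*B*o + B)) = (375 + o)*(o + (B + 2*B*o)) = (375 + o)*(B + o + 2*B*o))
q(U(1), -492)/(-817523) = ((-492)² + 375*2 + 375*(-492) + 2*2*(-492)² + 751*2*(-492))/(-817523) = (242064 + 750 - 184500 + 2*2*242064 - 738984)*(-1/817523) = (242064 + 750 - 184500 + 968256 - 738984)*(-1/817523) = 287586*(-1/817523) = -287586/817523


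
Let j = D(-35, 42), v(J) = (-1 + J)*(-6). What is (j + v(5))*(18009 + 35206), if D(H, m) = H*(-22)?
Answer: 39698390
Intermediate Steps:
v(J) = 6 - 6*J
D(H, m) = -22*H
j = 770 (j = -22*(-35) = 770)
(j + v(5))*(18009 + 35206) = (770 + (6 - 6*5))*(18009 + 35206) = (770 + (6 - 30))*53215 = (770 - 24)*53215 = 746*53215 = 39698390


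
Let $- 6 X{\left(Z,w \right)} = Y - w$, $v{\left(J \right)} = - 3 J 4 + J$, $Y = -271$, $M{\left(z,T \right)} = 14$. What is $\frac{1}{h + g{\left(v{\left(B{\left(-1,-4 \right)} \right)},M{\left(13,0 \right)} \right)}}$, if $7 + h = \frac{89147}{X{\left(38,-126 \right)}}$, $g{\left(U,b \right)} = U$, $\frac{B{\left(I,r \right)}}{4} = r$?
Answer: $\frac{145}{559387} \approx 0.00025921$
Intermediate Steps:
$B{\left(I,r \right)} = 4 r$
$v{\left(J \right)} = - 11 J$ ($v{\left(J \right)} = - 12 J + J = - 11 J$)
$X{\left(Z,w \right)} = \frac{271}{6} + \frac{w}{6}$ ($X{\left(Z,w \right)} = - \frac{-271 - w}{6} = \frac{271}{6} + \frac{w}{6}$)
$h = \frac{533867}{145}$ ($h = -7 + \frac{89147}{\frac{271}{6} + \frac{1}{6} \left(-126\right)} = -7 + \frac{89147}{\frac{271}{6} - 21} = -7 + \frac{89147}{\frac{145}{6}} = -7 + 89147 \cdot \frac{6}{145} = -7 + \frac{534882}{145} = \frac{533867}{145} \approx 3681.8$)
$\frac{1}{h + g{\left(v{\left(B{\left(-1,-4 \right)} \right)},M{\left(13,0 \right)} \right)}} = \frac{1}{\frac{533867}{145} - 11 \cdot 4 \left(-4\right)} = \frac{1}{\frac{533867}{145} - -176} = \frac{1}{\frac{533867}{145} + 176} = \frac{1}{\frac{559387}{145}} = \frac{145}{559387}$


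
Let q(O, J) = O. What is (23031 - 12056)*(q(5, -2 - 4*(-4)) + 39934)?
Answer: 438330525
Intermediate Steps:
(23031 - 12056)*(q(5, -2 - 4*(-4)) + 39934) = (23031 - 12056)*(5 + 39934) = 10975*39939 = 438330525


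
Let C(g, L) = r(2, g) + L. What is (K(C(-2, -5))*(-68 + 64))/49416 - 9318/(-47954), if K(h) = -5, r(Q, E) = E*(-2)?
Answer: 57677171/296211858 ≈ 0.19472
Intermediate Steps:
r(Q, E) = -2*E
C(g, L) = L - 2*g (C(g, L) = -2*g + L = L - 2*g)
(K(C(-2, -5))*(-68 + 64))/49416 - 9318/(-47954) = -5*(-68 + 64)/49416 - 9318/(-47954) = -5*(-4)*(1/49416) - 9318*(-1/47954) = 20*(1/49416) + 4659/23977 = 5/12354 + 4659/23977 = 57677171/296211858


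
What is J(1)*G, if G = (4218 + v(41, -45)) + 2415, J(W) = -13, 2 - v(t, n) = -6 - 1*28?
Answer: -86697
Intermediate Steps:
v(t, n) = 36 (v(t, n) = 2 - (-6 - 1*28) = 2 - (-6 - 28) = 2 - 1*(-34) = 2 + 34 = 36)
G = 6669 (G = (4218 + 36) + 2415 = 4254 + 2415 = 6669)
J(1)*G = -13*6669 = -86697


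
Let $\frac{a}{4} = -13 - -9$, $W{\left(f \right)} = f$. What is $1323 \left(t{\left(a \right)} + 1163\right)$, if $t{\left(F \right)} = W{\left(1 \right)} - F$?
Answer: $1561140$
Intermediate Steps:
$a = -16$ ($a = 4 \left(-13 - -9\right) = 4 \left(-13 + 9\right) = 4 \left(-4\right) = -16$)
$t{\left(F \right)} = 1 - F$
$1323 \left(t{\left(a \right)} + 1163\right) = 1323 \left(\left(1 - -16\right) + 1163\right) = 1323 \left(\left(1 + 16\right) + 1163\right) = 1323 \left(17 + 1163\right) = 1323 \cdot 1180 = 1561140$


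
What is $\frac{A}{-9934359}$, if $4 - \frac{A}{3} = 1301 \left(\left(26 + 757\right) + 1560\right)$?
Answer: $\frac{3048239}{3311453} \approx 0.92051$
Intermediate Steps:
$A = -9144717$ ($A = 12 - 3 \cdot 1301 \left(\left(26 + 757\right) + 1560\right) = 12 - 3 \cdot 1301 \left(783 + 1560\right) = 12 - 3 \cdot 1301 \cdot 2343 = 12 - 9144729 = -9144717$)
$\frac{A}{-9934359} = - \frac{9144717}{-9934359} = \left(-9144717\right) \left(- \frac{1}{9934359}\right) = \frac{3048239}{3311453}$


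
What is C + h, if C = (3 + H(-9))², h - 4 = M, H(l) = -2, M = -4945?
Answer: -4940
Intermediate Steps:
h = -4941 (h = 4 - 4945 = -4941)
C = 1 (C = (3 - 2)² = 1² = 1)
C + h = 1 - 4941 = -4940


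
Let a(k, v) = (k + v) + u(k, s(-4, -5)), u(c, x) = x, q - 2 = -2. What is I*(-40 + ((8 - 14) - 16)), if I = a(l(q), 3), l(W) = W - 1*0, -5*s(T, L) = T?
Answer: -1178/5 ≈ -235.60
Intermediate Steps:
q = 0 (q = 2 - 2 = 0)
s(T, L) = -T/5
l(W) = W (l(W) = W + 0 = W)
a(k, v) = ⅘ + k + v (a(k, v) = (k + v) - ⅕*(-4) = (k + v) + ⅘ = ⅘ + k + v)
I = 19/5 (I = ⅘ + 0 + 3 = 19/5 ≈ 3.8000)
I*(-40 + ((8 - 14) - 16)) = 19*(-40 + ((8 - 14) - 16))/5 = 19*(-40 + (-6 - 16))/5 = 19*(-40 - 22)/5 = (19/5)*(-62) = -1178/5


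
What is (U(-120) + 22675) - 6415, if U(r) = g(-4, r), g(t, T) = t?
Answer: 16256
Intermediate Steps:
U(r) = -4
(U(-120) + 22675) - 6415 = (-4 + 22675) - 6415 = 22671 - 6415 = 16256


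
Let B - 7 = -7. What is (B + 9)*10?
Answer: 90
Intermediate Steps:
B = 0 (B = 7 - 7 = 0)
(B + 9)*10 = (0 + 9)*10 = 9*10 = 90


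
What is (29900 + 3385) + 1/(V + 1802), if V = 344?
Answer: 71429611/2146 ≈ 33285.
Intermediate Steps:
(29900 + 3385) + 1/(V + 1802) = (29900 + 3385) + 1/(344 + 1802) = 33285 + 1/2146 = 71429611/2146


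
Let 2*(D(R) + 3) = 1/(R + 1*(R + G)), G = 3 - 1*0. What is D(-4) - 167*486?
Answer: -811651/10 ≈ -81165.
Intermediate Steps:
G = 3 (G = 3 + 0 = 3)
D(R) = -3 + 1/(2*(3 + 2*R)) (D(R) = -3 + 1/(2*(R + 1*(R + 3))) = -3 + 1/(2*(R + 1*(3 + R))) = -3 + 1/(2*(R + (3 + R))) = -3 + 1/(2*(3 + 2*R)))
D(-4) - 167*486 = (-17 - 12*(-4))/(2*(3 + 2*(-4))) - 167*486 = (-17 + 48)/(2*(3 - 8)) - 81162 = (½)*31/(-5) - 81162 = (½)*(-⅕)*31 - 81162 = -31/10 - 81162 = -811651/10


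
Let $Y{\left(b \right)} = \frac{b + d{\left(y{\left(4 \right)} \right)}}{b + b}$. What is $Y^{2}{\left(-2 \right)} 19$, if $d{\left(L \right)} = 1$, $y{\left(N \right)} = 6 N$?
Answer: $\frac{19}{16} \approx 1.1875$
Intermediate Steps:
$Y{\left(b \right)} = \frac{1 + b}{2 b}$ ($Y{\left(b \right)} = \frac{b + 1}{b + b} = \frac{1 + b}{2 b}$)
$Y^{2}{\left(-2 \right)} 19 = \left(\frac{1 - 2}{2 \left(-2\right)}\right)^{2} \cdot 19 = \left(\frac{1}{2} \left(- \frac{1}{2}\right) \left(-1\right)\right)^{2} \cdot 19 = \left(\frac{1}{4}\right)^{2} \cdot 19 = \frac{1}{16} \cdot 19 = \frac{19}{16}$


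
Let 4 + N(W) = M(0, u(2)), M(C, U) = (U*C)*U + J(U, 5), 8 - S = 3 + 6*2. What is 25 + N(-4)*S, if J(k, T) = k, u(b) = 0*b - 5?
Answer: 88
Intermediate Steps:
u(b) = -5 (u(b) = 0 - 5 = -5)
S = -7 (S = 8 - (3 + 6*2) = 8 - (3 + 12) = 8 - 1*15 = 8 - 15 = -7)
M(C, U) = U + C*U² (M(C, U) = (U*C)*U + U = (C*U)*U + U = C*U² + U = U + C*U²)
N(W) = -9 (N(W) = -4 - 5*(1 + 0*(-5)) = -4 - 5*(1 + 0) = -4 - 5*1 = -4 - 5 = -9)
25 + N(-4)*S = 25 - 9*(-7) = 25 + 63 = 88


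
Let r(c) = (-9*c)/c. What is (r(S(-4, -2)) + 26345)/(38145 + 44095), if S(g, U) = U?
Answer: 823/2570 ≈ 0.32023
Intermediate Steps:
r(c) = -9
(r(S(-4, -2)) + 26345)/(38145 + 44095) = (-9 + 26345)/(38145 + 44095) = 26336/82240 = 26336*(1/82240) = 823/2570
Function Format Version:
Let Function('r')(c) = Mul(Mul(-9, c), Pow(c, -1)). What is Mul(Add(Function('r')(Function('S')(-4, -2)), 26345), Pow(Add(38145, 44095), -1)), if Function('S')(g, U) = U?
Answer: Rational(823, 2570) ≈ 0.32023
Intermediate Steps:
Function('r')(c) = -9
Mul(Add(Function('r')(Function('S')(-4, -2)), 26345), Pow(Add(38145, 44095), -1)) = Mul(Add(-9, 26345), Pow(Add(38145, 44095), -1)) = Mul(26336, Pow(82240, -1)) = Mul(26336, Rational(1, 82240)) = Rational(823, 2570)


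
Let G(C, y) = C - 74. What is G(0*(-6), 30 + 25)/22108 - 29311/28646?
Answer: -81265924/79163221 ≈ -1.0266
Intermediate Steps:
G(C, y) = -74 + C
G(0*(-6), 30 + 25)/22108 - 29311/28646 = (-74 + 0*(-6))/22108 - 29311/28646 = (-74 + 0)*(1/22108) - 29311*1/28646 = -74*1/22108 - 29311/28646 = -37/11054 - 29311/28646 = -81265924/79163221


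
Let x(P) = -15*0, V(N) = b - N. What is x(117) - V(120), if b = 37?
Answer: 83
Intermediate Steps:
V(N) = 37 - N
x(P) = 0
x(117) - V(120) = 0 - (37 - 1*120) = 0 - (37 - 120) = 0 - 1*(-83) = 0 + 83 = 83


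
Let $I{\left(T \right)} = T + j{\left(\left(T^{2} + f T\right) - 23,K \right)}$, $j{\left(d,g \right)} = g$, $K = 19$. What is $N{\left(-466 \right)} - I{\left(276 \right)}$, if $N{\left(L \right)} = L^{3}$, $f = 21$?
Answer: $-101194991$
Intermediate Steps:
$I{\left(T \right)} = 19 + T$ ($I{\left(T \right)} = T + 19 = 19 + T$)
$N{\left(-466 \right)} - I{\left(276 \right)} = \left(-466\right)^{3} - \left(19 + 276\right) = -101194696 - 295 = -101194991$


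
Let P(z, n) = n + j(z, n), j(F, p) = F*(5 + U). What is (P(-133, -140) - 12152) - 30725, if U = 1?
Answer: -43815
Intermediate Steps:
j(F, p) = 6*F (j(F, p) = F*(5 + 1) = F*6 = 6*F)
P(z, n) = n + 6*z
(P(-133, -140) - 12152) - 30725 = ((-140 + 6*(-133)) - 12152) - 30725 = ((-140 - 798) - 12152) - 30725 = (-938 - 12152) - 30725 = -13090 - 30725 = -43815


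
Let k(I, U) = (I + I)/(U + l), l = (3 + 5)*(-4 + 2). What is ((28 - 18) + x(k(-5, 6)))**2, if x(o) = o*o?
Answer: 121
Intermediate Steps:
l = -16 (l = 8*(-2) = -16)
k(I, U) = 2*I/(-16 + U) (k(I, U) = (I + I)/(U - 16) = (2*I)/(-16 + U) = 2*I/(-16 + U))
x(o) = o**2
((28 - 18) + x(k(-5, 6)))**2 = ((28 - 18) + (2*(-5)/(-16 + 6))**2)**2 = (10 + (2*(-5)/(-10))**2)**2 = (10 + (2*(-5)*(-1/10))**2)**2 = (10 + 1**2)**2 = (10 + 1)**2 = 11**2 = 121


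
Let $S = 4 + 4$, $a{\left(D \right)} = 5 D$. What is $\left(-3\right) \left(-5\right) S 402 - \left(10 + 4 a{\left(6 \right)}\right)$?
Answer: $48110$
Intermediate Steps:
$S = 8$
$\left(-3\right) \left(-5\right) S 402 - \left(10 + 4 a{\left(6 \right)}\right) = \left(-3\right) \left(-5\right) 8 \cdot 402 - \left(10 + 4 \cdot 5 \cdot 6\right) = 15 \cdot 8 \cdot 402 - 130 = 120 \cdot 402 - 130 = 48240 - 130 = 48110$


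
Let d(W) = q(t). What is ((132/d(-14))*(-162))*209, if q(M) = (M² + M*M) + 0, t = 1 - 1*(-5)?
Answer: -62073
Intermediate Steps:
t = 6 (t = 1 + 5 = 6)
q(M) = 2*M² (q(M) = (M² + M²) + 0 = 2*M² + 0 = 2*M²)
d(W) = 72 (d(W) = 2*6² = 2*36 = 72)
((132/d(-14))*(-162))*209 = ((132/72)*(-162))*209 = ((132*(1/72))*(-162))*209 = ((11/6)*(-162))*209 = -297*209 = -62073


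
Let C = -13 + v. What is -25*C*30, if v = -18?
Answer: 23250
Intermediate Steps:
C = -31 (C = -13 - 18 = -31)
-25*C*30 = -25*(-31)*30 = 775*30 = 23250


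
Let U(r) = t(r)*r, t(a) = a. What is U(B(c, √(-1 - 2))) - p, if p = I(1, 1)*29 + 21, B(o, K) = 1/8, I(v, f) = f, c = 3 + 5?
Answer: -3199/64 ≈ -49.984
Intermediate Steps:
c = 8
B(o, K) = ⅛
p = 50 (p = 1*29 + 21 = 29 + 21 = 50)
U(r) = r² (U(r) = r*r = r²)
U(B(c, √(-1 - 2))) - p = (⅛)² - 1*50 = 1/64 - 50 = -3199/64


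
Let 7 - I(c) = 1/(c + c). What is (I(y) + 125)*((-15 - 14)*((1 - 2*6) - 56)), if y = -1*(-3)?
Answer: 1536913/6 ≈ 2.5615e+5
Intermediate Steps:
y = 3
I(c) = 7 - 1/(2*c) (I(c) = 7 - 1/(c + c) = 7 - 1/(2*c))
(I(y) + 125)*((-15 - 14)*((1 - 2*6) - 56)) = ((7 - ½/3) + 125)*((-15 - 14)*((1 - 2*6) - 56)) = ((7 - ½*⅓) + 125)*(-29*((1 - 12) - 56)) = ((7 - ⅙) + 125)*(-29*(-11 - 56)) = (41/6 + 125)*(-29*(-67)) = (791/6)*1943 = 1536913/6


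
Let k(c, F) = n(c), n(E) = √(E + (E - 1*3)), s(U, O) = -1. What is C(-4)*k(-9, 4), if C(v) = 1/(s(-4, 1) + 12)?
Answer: I*√21/11 ≈ 0.4166*I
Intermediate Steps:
n(E) = √(-3 + 2*E) (n(E) = √(E + (E - 3)) = √(E + (-3 + E)) = √(-3 + 2*E))
k(c, F) = √(-3 + 2*c)
C(v) = 1/11 (C(v) = 1/(-1 + 12) = 1/11)
C(-4)*k(-9, 4) = √(-3 + 2*(-9))/11 = √(-3 - 18)/11 = √(-21)/11 = (I*√21)/11 = I*√21/11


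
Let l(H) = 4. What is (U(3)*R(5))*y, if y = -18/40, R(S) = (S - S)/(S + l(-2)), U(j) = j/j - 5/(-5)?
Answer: 0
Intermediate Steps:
U(j) = 2 (U(j) = 1 - 5*(-⅕) = 1 + 1 = 2)
R(S) = 0 (R(S) = (S - S)/(S + 4) = 0/(4 + S) = 0)
y = -9/20 (y = -18*1/40 = -9/20 ≈ -0.45000)
(U(3)*R(5))*y = (2*0)*(-9/20) = 0*(-9/20) = 0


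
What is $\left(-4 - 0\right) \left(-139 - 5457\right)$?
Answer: $22384$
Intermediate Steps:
$\left(-4 - 0\right) \left(-139 - 5457\right) = \left(-4 + 0\right) \left(-139 - 5457\right) = \left(-4\right) \left(-5596\right) = 22384$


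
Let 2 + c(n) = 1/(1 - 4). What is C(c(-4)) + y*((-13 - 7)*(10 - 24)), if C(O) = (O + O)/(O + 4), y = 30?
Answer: 41986/5 ≈ 8397.2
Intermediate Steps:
c(n) = -7/3 (c(n) = -2 + 1/(1 - 4) = -2 + 1/(-3) = -2 - ⅓ = -7/3)
C(O) = 2*O/(4 + O) (C(O) = (2*O)/(4 + O) = 2*O/(4 + O))
C(c(-4)) + y*((-13 - 7)*(10 - 24)) = 2*(-7/3)/(4 - 7/3) + 30*((-13 - 7)*(10 - 24)) = 2*(-7/3)/(5/3) + 30*(-20*(-14)) = 2*(-7/3)*(⅗) + 30*280 = -14/5 + 8400 = 41986/5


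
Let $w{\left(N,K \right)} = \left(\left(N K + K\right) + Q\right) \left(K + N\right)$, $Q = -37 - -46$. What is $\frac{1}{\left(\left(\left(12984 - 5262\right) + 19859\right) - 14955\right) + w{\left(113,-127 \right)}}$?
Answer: $\frac{1}{215192} \approx 4.647 \cdot 10^{-6}$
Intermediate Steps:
$Q = 9$ ($Q = -37 + 46 = 9$)
$w{\left(N,K \right)} = \left(K + N\right) \left(9 + K + K N\right)$ ($w{\left(N,K \right)} = \left(\left(N K + K\right) + 9\right) \left(K + N\right) = \left(\left(K N + K\right) + 9\right) \left(K + N\right) = \left(\left(K + K N\right) + 9\right) \left(K + N\right) = \left(9 + K + K N\right) \left(K + N\right) = \left(K + N\right) \left(9 + K + K N\right)$)
$\frac{1}{\left(\left(\left(12984 - 5262\right) + 19859\right) - 14955\right) + w{\left(113,-127 \right)}} = \frac{1}{\left(\left(\left(12984 - 5262\right) + 19859\right) - 14955\right) + \left(\left(-127\right)^{2} + 9 \left(-127\right) + 9 \cdot 113 - 14351 - 127 \cdot 113^{2} + 113 \left(-127\right)^{2}\right)} = \frac{1}{\left(\left(7722 + 19859\right) - 14955\right) + \left(16129 - 1143 + 1017 - 14351 - 1621663 + 113 \cdot 16129\right)} = \frac{1}{\left(27581 - 14955\right) + \left(16129 - 1143 + 1017 - 14351 - 1621663 + 1822577\right)} = \frac{1}{12626 + 202566} = \frac{1}{215192}$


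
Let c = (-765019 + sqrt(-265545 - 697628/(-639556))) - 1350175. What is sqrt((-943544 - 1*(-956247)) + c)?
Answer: sqrt(-53749115024471611 + 159889*I*sqrt(6788495227619122))/159889 ≈ 0.17769 + 1450.0*I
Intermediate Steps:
c = -2115194 + I*sqrt(6788495227619122)/159889 (c = (-765019 + sqrt(-265545 - 697628*(-1/639556))) - 1350175 = (-765019 + sqrt(-265545 + 174407/159889)) - 1350175 = (-765019 + sqrt(-42457550098/159889)) - 1350175 = (-765019 + I*sqrt(6788495227619122)/159889) - 1350175 = -2115194 + I*sqrt(6788495227619122)/159889 ≈ -2.1152e+6 + 515.31*I)
sqrt((-943544 - 1*(-956247)) + c) = sqrt((-943544 - 1*(-956247)) + (-2115194 + I*sqrt(6788495227619122)/159889)) = sqrt((-943544 + 956247) + (-2115194 + I*sqrt(6788495227619122)/159889)) = sqrt(12703 + (-2115194 + I*sqrt(6788495227619122)/159889)) = sqrt(-2102491 + I*sqrt(6788495227619122)/159889)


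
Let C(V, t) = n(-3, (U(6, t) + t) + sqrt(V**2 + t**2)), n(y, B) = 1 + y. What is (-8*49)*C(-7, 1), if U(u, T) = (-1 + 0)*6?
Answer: 784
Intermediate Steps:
U(u, T) = -6 (U(u, T) = -1*6 = -6)
C(V, t) = -2 (C(V, t) = 1 - 3 = -2)
(-8*49)*C(-7, 1) = -8*49*(-2) = -392*(-2) = 784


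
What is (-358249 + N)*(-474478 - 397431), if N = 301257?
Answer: 49691837728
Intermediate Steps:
(-358249 + N)*(-474478 - 397431) = (-358249 + 301257)*(-474478 - 397431) = -56992*(-871909) = 49691837728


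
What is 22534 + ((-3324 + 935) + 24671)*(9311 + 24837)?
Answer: 760908270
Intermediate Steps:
22534 + ((-3324 + 935) + 24671)*(9311 + 24837) = 22534 + (-2389 + 24671)*34148 = 22534 + 22282*34148 = 22534 + 760885736 = 760908270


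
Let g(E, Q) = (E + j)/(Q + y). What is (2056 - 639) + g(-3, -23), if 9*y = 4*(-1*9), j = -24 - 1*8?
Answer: 38294/27 ≈ 1418.3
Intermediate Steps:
j = -32 (j = -24 - 8 = -32)
y = -4 (y = (4*(-1*9))/9 = (4*(-9))/9 = (1/9)*(-36) = -4)
g(E, Q) = (-32 + E)/(-4 + Q) (g(E, Q) = (E - 32)/(Q - 4) = (-32 + E)/(-4 + Q))
(2056 - 639) + g(-3, -23) = (2056 - 639) + (-32 - 3)/(-4 - 23) = 1417 - 35/(-27) = 1417 - 1/27*(-35) = 1417 + 35/27 = 38294/27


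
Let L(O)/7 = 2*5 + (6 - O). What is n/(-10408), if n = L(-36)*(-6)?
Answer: 273/1301 ≈ 0.20984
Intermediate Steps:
L(O) = 112 - 7*O (L(O) = 7*(2*5 + (6 - O)) = 7*(10 + (6 - O)) = 7*(16 - O) = 112 - 7*O)
n = -2184 (n = (112 - 7*(-36))*(-6) = (112 + 252)*(-6) = 364*(-6) = -2184)
n/(-10408) = -2184/(-10408) = -2184*(-1/10408) = 273/1301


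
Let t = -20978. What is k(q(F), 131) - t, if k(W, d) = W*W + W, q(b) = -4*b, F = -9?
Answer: 22310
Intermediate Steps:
k(W, d) = W + W² (k(W, d) = W² + W = W + W²)
k(q(F), 131) - t = (-4*(-9))*(1 - 4*(-9)) - 1*(-20978) = 36*(1 + 36) + 20978 = 36*37 + 20978 = 1332 + 20978 = 22310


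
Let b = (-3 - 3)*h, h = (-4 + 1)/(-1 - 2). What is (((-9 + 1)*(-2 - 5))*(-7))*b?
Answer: 2352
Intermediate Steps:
h = 1 (h = -3/(-3) = -3*(-⅓) = 1)
b = -6 (b = (-3 - 3)*1 = -6*1 = -6)
(((-9 + 1)*(-2 - 5))*(-7))*b = (((-9 + 1)*(-2 - 5))*(-7))*(-6) = (-8*(-7)*(-7))*(-6) = (56*(-7))*(-6) = -392*(-6) = 2352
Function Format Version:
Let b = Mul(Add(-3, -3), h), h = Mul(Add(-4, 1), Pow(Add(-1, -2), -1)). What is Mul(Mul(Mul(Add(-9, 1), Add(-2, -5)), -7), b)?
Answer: 2352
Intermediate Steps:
h = 1 (h = Mul(-3, Pow(-3, -1)) = Mul(-3, Rational(-1, 3)) = 1)
b = -6 (b = Mul(Add(-3, -3), 1) = Mul(-6, 1) = -6)
Mul(Mul(Mul(Add(-9, 1), Add(-2, -5)), -7), b) = Mul(Mul(Mul(Add(-9, 1), Add(-2, -5)), -7), -6) = Mul(Mul(Mul(-8, -7), -7), -6) = Mul(Mul(56, -7), -6) = Mul(-392, -6) = 2352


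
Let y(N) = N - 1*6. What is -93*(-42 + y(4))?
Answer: 4092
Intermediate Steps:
y(N) = -6 + N (y(N) = N - 6 = -6 + N)
-93*(-42 + y(4)) = -93*(-42 + (-6 + 4)) = -93*(-42 - 2) = -93*(-44) = 4092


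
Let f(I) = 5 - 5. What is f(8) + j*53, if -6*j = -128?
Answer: 3392/3 ≈ 1130.7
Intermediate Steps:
j = 64/3 (j = -⅙*(-128) = 64/3 ≈ 21.333)
f(I) = 0
f(8) + j*53 = 0 + (64/3)*53 = 0 + 3392/3 = 3392/3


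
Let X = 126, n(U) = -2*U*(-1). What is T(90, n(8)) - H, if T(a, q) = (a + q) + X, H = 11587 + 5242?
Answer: -16597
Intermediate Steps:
n(U) = 2*U
H = 16829
T(a, q) = 126 + a + q (T(a, q) = (a + q) + 126 = 126 + a + q)
T(90, n(8)) - H = (126 + 90 + 2*8) - 1*16829 = (126 + 90 + 16) - 16829 = 232 - 16829 = -16597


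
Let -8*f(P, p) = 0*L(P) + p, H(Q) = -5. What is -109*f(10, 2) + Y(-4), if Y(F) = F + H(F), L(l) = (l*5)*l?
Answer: 73/4 ≈ 18.250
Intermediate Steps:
L(l) = 5*l² (L(l) = (5*l)*l = 5*l²)
Y(F) = -5 + F (Y(F) = F - 5 = -5 + F)
f(P, p) = -p/8 (f(P, p) = -(0*(5*P²) + p)/8 = -(0 + p)/8 = -p/8)
-109*f(10, 2) + Y(-4) = -(-109)*2/8 + (-5 - 4) = -109*(-¼) - 9 = 109/4 - 9 = 73/4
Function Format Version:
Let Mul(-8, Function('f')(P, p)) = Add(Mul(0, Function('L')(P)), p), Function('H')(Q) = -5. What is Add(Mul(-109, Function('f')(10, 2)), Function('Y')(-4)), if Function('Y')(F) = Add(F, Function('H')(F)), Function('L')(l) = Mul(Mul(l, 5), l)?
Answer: Rational(73, 4) ≈ 18.250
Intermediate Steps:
Function('L')(l) = Mul(5, Pow(l, 2)) (Function('L')(l) = Mul(Mul(5, l), l) = Mul(5, Pow(l, 2)))
Function('Y')(F) = Add(-5, F) (Function('Y')(F) = Add(F, -5) = Add(-5, F))
Function('f')(P, p) = Mul(Rational(-1, 8), p) (Function('f')(P, p) = Mul(Rational(-1, 8), Add(Mul(0, Mul(5, Pow(P, 2))), p)) = Mul(Rational(-1, 8), Add(0, p)) = Mul(Rational(-1, 8), p))
Add(Mul(-109, Function('f')(10, 2)), Function('Y')(-4)) = Add(Mul(-109, Mul(Rational(-1, 8), 2)), Add(-5, -4)) = Add(Mul(-109, Rational(-1, 4)), -9) = Add(Rational(109, 4), -9) = Rational(73, 4)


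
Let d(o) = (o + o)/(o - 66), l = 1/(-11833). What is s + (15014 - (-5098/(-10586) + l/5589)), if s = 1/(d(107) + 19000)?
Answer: 1365050891413718359279/90921451480646058 ≈ 15014.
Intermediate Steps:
l = -1/11833 ≈ -8.4509e-5
d(o) = 2*o/(-66 + o) (d(o) = (2*o)/(-66 + o) = 2*o/(-66 + o))
s = 41/779214 (s = 1/(2*107/(-66 + 107) + 19000) = 1/(2*107/41 + 19000) = 1/(2*107*(1/41) + 19000) = 1/(214/41 + 19000) = 1/(779214/41) = 41/779214 ≈ 5.2617e-5)
s + (15014 - (-5098/(-10586) + l/5589)) = 41/779214 + (15014 - (-5098/(-10586) - 1/11833/5589)) = 41/779214 + (15014 - (-5098*(-1/10586) - 1/11833*1/5589)) = 41/779214 + (15014 - (2549/5293 - 1/66134637)) = 41/779214 + (15014 - 1*168577184420/350050633641) = 41/779214 + (15014 - 168577184420/350050633641) = 41/779214 + 5255491636301554/350050633641 = 1365050891413718359279/90921451480646058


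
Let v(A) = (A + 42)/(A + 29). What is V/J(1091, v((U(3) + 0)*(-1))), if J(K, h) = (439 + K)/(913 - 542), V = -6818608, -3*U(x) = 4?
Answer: -1264851784/765 ≈ -1.6534e+6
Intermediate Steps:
U(x) = -4/3 (U(x) = -1/3*4 = -4/3)
v(A) = (42 + A)/(29 + A)
J(K, h) = 439/371 + K/371 (J(K, h) = (439 + K)/371 = (439 + K)*(1/371) = 439/371 + K/371)
V/J(1091, v((U(3) + 0)*(-1))) = -6818608/(439/371 + (1/371)*1091) = -6818608/(439/371 + 1091/371) = -6818608/1530/371 = -6818608*371/1530 = -1264851784/765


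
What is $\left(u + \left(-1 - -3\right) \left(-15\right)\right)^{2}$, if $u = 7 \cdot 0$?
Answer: $900$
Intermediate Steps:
$u = 0$
$\left(u + \left(-1 - -3\right) \left(-15\right)\right)^{2} = \left(0 + \left(-1 - -3\right) \left(-15\right)\right)^{2} = \left(0 + \left(-1 + 3\right) \left(-15\right)\right)^{2} = \left(0 + 2 \left(-15\right)\right)^{2} = \left(0 - 30\right)^{2} = \left(-30\right)^{2} = 900$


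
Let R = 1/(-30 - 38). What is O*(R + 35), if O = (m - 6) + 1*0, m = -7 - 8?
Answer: -49959/68 ≈ -734.69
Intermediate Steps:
m = -15
R = -1/68 (R = 1/(-68) = -1/68 ≈ -0.014706)
O = -21 (O = (-15 - 6) + 1*0 = -21 + 0 = -21)
O*(R + 35) = -21*(-1/68 + 35) = -21*2379/68 = -49959/68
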